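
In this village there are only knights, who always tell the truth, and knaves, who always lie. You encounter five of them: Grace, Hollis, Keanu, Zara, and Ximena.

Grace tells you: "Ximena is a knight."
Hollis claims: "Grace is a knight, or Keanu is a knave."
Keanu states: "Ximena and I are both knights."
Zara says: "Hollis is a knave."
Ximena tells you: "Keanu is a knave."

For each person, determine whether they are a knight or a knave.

Grace: knight, Hollis: knight, Keanu: knave, Zara: knave, Ximena: knight

Consider Grace. Suppose Grace is a knave.
Then no assignment of the remaining roles makes every statement match its speaker's type — contradiction.
So Grace is a knight.
With that fixed, Hollis's statement is true, so Hollis is a knight.
With that fixed, Zara's statement is false, so Zara is a knave.
Consider Keanu. Suppose Keanu is a knight.
Then no assignment of the remaining roles makes every statement match its speaker's type — contradiction.
So Keanu is a knave.
With that fixed, Ximena's statement is true, so Ximena is a knight.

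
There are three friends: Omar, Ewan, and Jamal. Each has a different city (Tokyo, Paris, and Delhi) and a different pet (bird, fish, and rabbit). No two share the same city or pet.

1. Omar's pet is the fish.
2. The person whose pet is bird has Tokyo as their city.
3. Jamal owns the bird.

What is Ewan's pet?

rabbit

Clue 1 rules out fish for Ewan's pet.
With clues 1–3, bird is impossible for Ewan's pet.
That leaves rabbit.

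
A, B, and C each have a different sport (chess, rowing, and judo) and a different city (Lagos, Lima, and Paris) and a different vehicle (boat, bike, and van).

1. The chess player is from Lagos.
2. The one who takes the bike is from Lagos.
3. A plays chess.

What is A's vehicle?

bike

With clues 1–3, boat and van are impossible for A's vehicle.
That leaves bike.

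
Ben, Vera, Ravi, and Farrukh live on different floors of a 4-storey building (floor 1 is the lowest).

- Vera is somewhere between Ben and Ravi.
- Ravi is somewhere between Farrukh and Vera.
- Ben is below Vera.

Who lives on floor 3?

With clues 1–2, Ben and Farrukh are ruled out for floor 3.
With clues 1–3, Vera is ruled out for floor 3.
So floor 3 is Ravi.

Ravi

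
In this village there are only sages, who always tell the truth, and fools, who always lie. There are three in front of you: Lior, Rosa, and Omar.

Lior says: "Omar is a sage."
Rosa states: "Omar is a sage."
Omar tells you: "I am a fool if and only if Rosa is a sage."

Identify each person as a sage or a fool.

Consider Lior. Suppose Lior is a sage.
Then no assignment of the remaining roles makes every statement match its speaker's type — contradiction.
So Lior is a fool.
Consider Rosa. Suppose Rosa is a sage.
Then whichever role Omar has, Omar's statement has the wrong truth value — contradiction.
So Rosa is a fool.
Consider Omar. Suppose Omar is a sage.
Then Lior's statement comes out true, contradicting Lior being a fool.
So Omar is a fool.

Lior: fool, Rosa: fool, Omar: fool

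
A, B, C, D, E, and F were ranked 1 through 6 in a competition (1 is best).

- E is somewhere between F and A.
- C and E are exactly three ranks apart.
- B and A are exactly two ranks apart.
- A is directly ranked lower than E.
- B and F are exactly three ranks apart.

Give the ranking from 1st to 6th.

From clue 1: E is in {2,3,4,5}.
From clues 1–2: C is in {1,2,5,6}.
From clues 1–4: A is in {4,5,6}.
From clues 1–5: F → rank 1, C → rank 2, D → rank 3, B → rank 4, E → rank 5, A → rank 6.

F, C, D, B, E, A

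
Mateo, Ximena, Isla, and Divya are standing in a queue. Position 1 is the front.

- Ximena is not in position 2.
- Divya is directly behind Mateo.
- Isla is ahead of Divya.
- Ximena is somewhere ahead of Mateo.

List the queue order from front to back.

From clue 1: Ximena is in {1,3,4}.
From clues 1–2: Mateo is in {1,2,3}.
From clues 1–3: Mateo is in {2,3}.
From clues 1–4: Ximena → position 1, Isla → position 2, Mateo → position 3, Divya → position 4.

Ximena, Isla, Mateo, Divya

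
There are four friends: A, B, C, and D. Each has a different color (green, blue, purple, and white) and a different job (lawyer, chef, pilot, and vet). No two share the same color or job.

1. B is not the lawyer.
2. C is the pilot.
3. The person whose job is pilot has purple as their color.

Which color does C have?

purple

With clues 1–3, blue, green, and white are impossible for C's color.
That leaves purple.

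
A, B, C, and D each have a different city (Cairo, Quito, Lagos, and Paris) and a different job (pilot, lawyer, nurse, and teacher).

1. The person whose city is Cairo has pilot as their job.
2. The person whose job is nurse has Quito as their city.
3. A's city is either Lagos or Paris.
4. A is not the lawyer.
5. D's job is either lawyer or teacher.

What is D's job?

With clues 1–4, teacher is impossible for D's job.
With clues 1–5, nurse and pilot are impossible for D's job.
That leaves lawyer.

lawyer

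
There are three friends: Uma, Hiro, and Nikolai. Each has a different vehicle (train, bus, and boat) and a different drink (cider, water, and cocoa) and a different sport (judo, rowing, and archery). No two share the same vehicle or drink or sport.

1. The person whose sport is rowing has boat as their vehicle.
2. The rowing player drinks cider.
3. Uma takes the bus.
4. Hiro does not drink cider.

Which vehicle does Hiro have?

train

With clues 1–3, bus is impossible for Hiro's vehicle.
With clues 1–4, boat is impossible for Hiro's vehicle.
That leaves train.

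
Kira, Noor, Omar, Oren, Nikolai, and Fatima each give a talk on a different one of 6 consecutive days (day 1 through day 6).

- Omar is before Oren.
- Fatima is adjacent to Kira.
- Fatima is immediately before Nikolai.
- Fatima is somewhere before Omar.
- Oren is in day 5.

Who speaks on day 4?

With clues 1–3, Oren is ruled out for day 4.
With clues 1–4, Fatima and Kira are ruled out for day 4.
With clues 1–5, Nikolai and Noor are ruled out for day 4.
So day 4 is Omar.

Omar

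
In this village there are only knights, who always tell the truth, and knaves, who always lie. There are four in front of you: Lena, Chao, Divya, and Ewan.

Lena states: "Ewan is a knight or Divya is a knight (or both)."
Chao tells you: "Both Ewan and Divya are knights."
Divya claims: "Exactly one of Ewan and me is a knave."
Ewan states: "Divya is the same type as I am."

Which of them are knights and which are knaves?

Lena: knight, Chao: knave, Divya: knight, Ewan: knave

Consider Lena. Suppose Lena is a knave.
Then no assignment of the remaining roles makes every statement match its speaker's type — contradiction.
So Lena is a knight.
Consider Chao. Suppose Chao is a knight.
Then no assignment of the remaining roles makes every statement match its speaker's type — contradiction.
So Chao is a knave.
Consider Divya. Suppose Divya is a knave.
Then whichever role Ewan has, Ewan's statement has the wrong truth value — contradiction.
So Divya is a knight.
Consider Ewan. Suppose Ewan is a knight.
Then Chao's statement comes out true, contradicting Chao being a knave.
So Ewan is a knave.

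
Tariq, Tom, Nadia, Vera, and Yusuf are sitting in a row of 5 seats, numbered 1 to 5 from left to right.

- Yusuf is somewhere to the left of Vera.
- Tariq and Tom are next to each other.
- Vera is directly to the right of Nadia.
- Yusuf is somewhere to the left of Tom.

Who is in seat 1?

Yusuf

With clue 1, Vera is ruled out for seat 1.
With clues 1–3, Nadia is ruled out for seat 1.
With clues 1–4, Tariq and Tom are ruled out for seat 1.
So seat 1 is Yusuf.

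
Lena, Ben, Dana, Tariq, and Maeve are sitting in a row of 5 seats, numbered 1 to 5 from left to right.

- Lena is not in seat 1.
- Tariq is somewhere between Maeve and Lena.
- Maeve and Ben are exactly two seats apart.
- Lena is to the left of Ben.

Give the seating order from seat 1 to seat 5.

From clue 1: Lena is in {2,3,4,5}.
From clues 1–2: Tariq is in {2,3,4}.
From clues 1–3: Lena is in {2,4,5}.
From clues 1–4: Dana → seat 1, Lena → seat 2, Ben → seat 3, Tariq → seat 4, Maeve → seat 5.

Dana, Lena, Ben, Tariq, Maeve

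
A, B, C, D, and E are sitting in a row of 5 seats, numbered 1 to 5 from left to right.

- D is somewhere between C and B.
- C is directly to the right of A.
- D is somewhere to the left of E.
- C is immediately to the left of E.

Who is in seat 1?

With clue 1, D is ruled out for seat 1.
With clues 1–2, C is ruled out for seat 1.
With clues 1–3, E is ruled out for seat 1.
With clues 1–4, A is ruled out for seat 1.
So seat 1 is B.

B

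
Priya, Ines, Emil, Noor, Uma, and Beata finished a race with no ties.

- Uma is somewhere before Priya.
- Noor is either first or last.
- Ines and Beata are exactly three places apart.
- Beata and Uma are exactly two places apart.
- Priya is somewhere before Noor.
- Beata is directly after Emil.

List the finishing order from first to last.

From clue 1: Priya is in {2,3,4,5,6}.
From clues 1–2: Noor is in {1,6}.
From clues 1–5: Noor → place 6.
From clues 1–6: Ines → place 1, Uma → place 2, Emil → place 3, Beata → place 4, Priya → place 5.

Ines, Uma, Emil, Beata, Priya, Noor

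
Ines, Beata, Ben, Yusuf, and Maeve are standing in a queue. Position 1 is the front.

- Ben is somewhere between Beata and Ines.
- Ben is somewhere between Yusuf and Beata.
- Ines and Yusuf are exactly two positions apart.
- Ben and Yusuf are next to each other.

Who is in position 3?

With clues 1–2, Beata is ruled out for position 3.
With clues 1–3, Ben and Maeve are ruled out for position 3.
With clues 1–4, Ines is ruled out for position 3.
So position 3 is Yusuf.

Yusuf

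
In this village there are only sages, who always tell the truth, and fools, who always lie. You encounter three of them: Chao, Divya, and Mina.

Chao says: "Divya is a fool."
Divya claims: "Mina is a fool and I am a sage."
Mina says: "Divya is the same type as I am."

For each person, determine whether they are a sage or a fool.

Consider Chao. Suppose Chao is a sage.
Then no assignment of the remaining roles makes every statement match its speaker's type — contradiction.
So Chao is a fool.
Consider Divya. Suppose Divya is a fool.
Then Chao's statement comes out true, contradicting Chao being a fool.
So Divya is a sage.
Consider Mina. Suppose Mina is a sage.
Then Divya's statement comes out false, contradicting Divya being a sage.
So Mina is a fool.

Chao: fool, Divya: sage, Mina: fool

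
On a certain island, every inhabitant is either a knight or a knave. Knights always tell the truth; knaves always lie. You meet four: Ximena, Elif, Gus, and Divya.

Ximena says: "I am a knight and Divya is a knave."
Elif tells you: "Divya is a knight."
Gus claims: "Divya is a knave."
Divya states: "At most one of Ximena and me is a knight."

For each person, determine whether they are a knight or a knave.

Ximena: knave, Elif: knight, Gus: knave, Divya: knight

Consider Ximena. Suppose Ximena is a knight.
Then whichever role Divya has, Divya's statement has the wrong truth value — contradiction.
So Ximena is a knave.
With that fixed, Divya's statement is true, so Divya is a knight.
With that fixed, Elif's statement is true, so Elif is a knight.
With that fixed, Gus's statement is false, so Gus is a knave.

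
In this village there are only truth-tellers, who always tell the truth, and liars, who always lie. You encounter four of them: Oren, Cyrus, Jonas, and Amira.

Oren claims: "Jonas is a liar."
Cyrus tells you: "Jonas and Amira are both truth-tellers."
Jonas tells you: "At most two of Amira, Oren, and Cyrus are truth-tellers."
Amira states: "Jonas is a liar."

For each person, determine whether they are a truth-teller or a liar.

Oren: liar, Cyrus: liar, Jonas: truth-teller, Amira: liar

Consider Oren. Suppose Oren is a truth-teller.
Then no assignment of the remaining roles makes every statement match its speaker's type — contradiction.
So Oren is a liar.
With that fixed, Jonas's statement is true, so Jonas is a truth-teller.
With that fixed, Amira's statement is false, so Amira is a liar.
With that fixed, Cyrus's statement is false, so Cyrus is a liar.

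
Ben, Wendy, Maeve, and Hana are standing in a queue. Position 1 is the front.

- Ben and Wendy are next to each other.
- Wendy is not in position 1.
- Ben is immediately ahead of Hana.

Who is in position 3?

Ben

With clues 1–3, Hana, Maeve, and Wendy are ruled out for position 3.
So position 3 is Ben.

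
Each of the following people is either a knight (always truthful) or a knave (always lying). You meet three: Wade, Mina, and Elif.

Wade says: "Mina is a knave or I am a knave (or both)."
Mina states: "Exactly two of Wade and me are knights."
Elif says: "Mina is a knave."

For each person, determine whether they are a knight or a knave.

Wade: knight, Mina: knave, Elif: knight

Consider Wade. Suppose Wade is a knave.
Then Wade's own statement would have to be false, but it can't be — contradiction.
So Wade is a knight.
Consider Mina. Suppose Mina is a knight.
Then Wade's statement comes out false, contradicting Wade being a knight.
So Mina is a knave.
With that fixed, Elif's statement is true, so Elif is a knight.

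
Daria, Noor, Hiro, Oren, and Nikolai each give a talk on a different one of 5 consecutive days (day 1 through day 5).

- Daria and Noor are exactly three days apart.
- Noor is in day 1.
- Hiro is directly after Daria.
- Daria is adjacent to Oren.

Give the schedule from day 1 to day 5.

Noor, Nikolai, Oren, Daria, Hiro

From clue 1: Daria is in {1,2,4,5}.
From clues 1–2: Noor → day 1, Daria → day 4.
From clues 1–3: Hiro → day 5.
From clues 1–4: Nikolai → day 2, Oren → day 3.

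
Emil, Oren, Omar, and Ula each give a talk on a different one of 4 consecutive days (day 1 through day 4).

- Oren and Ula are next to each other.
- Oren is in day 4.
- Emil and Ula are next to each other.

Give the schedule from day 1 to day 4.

Omar, Emil, Ula, Oren

From clues 1–2: Ula → day 3, Oren → day 4.
From clues 1–3: Omar → day 1, Emil → day 2.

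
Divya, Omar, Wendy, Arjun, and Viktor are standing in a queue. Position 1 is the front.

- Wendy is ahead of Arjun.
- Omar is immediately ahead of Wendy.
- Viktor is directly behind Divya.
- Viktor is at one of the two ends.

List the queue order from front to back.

Omar, Wendy, Arjun, Divya, Viktor

From clue 1: Wendy is in {1,2,3,4}.
From clues 1–2: Omar is in {1,2,3}.
From clues 1–3: Omar is in {1,3}.
From clues 1–4: Omar → position 1, Wendy → position 2, Arjun → position 3, Divya → position 4, Viktor → position 5.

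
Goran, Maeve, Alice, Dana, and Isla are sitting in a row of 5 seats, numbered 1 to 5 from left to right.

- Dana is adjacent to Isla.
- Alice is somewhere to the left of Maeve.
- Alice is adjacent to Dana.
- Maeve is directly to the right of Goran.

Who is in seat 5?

With clues 1–2, Alice is ruled out for seat 5.
With clues 1–3, Dana and Isla are ruled out for seat 5.
With clues 1–4, Goran is ruled out for seat 5.
So seat 5 is Maeve.

Maeve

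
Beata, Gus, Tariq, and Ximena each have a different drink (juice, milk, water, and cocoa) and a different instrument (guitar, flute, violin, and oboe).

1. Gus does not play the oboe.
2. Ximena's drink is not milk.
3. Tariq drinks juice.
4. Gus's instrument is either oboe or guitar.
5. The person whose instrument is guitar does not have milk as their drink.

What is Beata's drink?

With clues 1–3, juice is impossible for Beata's drink.
With clues 1–5, cocoa and water are impossible for Beata's drink.
That leaves milk.

milk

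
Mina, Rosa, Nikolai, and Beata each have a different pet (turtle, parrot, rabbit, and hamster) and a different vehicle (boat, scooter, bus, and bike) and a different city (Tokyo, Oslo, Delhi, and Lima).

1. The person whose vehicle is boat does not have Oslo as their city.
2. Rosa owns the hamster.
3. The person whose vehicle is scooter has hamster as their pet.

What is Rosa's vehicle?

scooter

With clues 1–3, bike, boat, and bus are impossible for Rosa's vehicle.
That leaves scooter.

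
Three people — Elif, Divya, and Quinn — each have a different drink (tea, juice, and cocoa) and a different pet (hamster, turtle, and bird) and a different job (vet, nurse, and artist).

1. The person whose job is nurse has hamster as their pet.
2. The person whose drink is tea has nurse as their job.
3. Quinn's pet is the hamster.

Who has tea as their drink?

Quinn

With clues 1–3, Divya and Elif are impossible for the one with drink tea.
That leaves Quinn.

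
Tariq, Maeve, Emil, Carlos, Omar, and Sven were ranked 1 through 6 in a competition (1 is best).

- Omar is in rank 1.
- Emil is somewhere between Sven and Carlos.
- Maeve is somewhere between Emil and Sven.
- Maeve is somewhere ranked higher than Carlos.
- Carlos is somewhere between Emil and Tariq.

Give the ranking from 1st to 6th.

From clue 1: Omar → rank 1.
From clues 1–2: Emil is in {3,4,5}.
From clues 1–3: Maeve is in {3,4,5}.
From clues 1–4: Maeve is in {3,4}.
From clues 1–5: Sven → rank 2, Maeve → rank 3, Emil → rank 4, Carlos → rank 5, Tariq → rank 6.

Omar, Sven, Maeve, Emil, Carlos, Tariq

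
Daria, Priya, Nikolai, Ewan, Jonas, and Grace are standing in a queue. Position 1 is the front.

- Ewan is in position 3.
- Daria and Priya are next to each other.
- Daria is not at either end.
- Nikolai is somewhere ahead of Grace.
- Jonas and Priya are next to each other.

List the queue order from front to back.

From clue 1: Ewan → position 3.
From clues 1–2: Daria is in {1,2,4,5,6}.
From clues 1–3: Daria is in {2,4,5}.
From clues 1–5: Nikolai → position 1, Grace → position 2, Daria → position 4, Priya → position 5, Jonas → position 6.

Nikolai, Grace, Ewan, Daria, Priya, Jonas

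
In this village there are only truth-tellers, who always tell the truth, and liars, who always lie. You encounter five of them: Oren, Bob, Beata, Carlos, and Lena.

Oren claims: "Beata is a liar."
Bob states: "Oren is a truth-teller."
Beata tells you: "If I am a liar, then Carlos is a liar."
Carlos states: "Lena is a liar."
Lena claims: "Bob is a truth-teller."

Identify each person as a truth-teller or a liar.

Oren: liar, Bob: liar, Beata: truth-teller, Carlos: truth-teller, Lena: liar

Consider Oren. Suppose Oren is a truth-teller.
Then no assignment of the remaining roles makes every statement match its speaker's type — contradiction.
So Oren is a liar.
With that fixed, Bob's statement is false, so Bob is a liar.
With that fixed, Lena's statement is false, so Lena is a liar.
With that fixed, Carlos's statement is true, so Carlos is a truth-teller.
Consider Beata. Suppose Beata is a liar.
Then Oren's statement comes out true, contradicting Oren being a liar.
So Beata is a truth-teller.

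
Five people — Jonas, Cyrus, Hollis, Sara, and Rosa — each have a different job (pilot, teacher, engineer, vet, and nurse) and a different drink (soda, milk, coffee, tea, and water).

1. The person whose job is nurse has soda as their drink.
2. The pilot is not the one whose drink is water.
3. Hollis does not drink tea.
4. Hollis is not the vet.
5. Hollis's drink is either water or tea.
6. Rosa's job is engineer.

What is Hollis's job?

teacher

With clues 1–4, vet is impossible for Hollis's job.
With clues 1–5, nurse and pilot are impossible for Hollis's job.
With clues 1–6, engineer is impossible for Hollis's job.
That leaves teacher.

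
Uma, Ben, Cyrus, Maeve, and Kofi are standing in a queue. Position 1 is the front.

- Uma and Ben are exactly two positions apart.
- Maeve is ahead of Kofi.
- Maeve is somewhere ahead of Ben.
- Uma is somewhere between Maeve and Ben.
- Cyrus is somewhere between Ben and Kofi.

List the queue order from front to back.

From clues 1–2: Maeve is in {1,2,3,4}.
From clues 1–3: Maeve is in {1,2,3}.
From clues 1–4: Uma is in {2,3}.
From clues 1–5: Maeve → position 1, Kofi → position 2, Uma → position 3, Cyrus → position 4, Ben → position 5.

Maeve, Kofi, Uma, Cyrus, Ben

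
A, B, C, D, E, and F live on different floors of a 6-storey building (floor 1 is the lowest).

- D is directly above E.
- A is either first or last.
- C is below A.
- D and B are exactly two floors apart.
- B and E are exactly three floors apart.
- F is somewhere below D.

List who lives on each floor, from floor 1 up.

From clue 1: D is in {2,3,4,5,6}.
From clues 1–2: A is in {1,6}.
From clues 1–3: A → floor 6.
From clues 1–4: D is in {2,3,4,5}.
From clues 1–5: B is in {4,5}.
From clues 1–6: F → floor 1, E → floor 2, D → floor 3, C → floor 4, B → floor 5.

F, E, D, C, B, A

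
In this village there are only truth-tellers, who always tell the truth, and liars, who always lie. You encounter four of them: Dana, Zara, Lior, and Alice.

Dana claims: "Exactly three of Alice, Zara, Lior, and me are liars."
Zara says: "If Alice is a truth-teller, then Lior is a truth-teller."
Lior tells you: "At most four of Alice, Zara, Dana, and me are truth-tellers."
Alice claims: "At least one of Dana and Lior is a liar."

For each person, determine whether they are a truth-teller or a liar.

Regardless of anyone's role, Lior's statement is true, so Lior is a truth-teller.
With that fixed, Zara's statement is true, so Zara is a truth-teller.
With that fixed, Dana's statement is false, so Dana is a liar.
With that fixed, Alice's statement is true, so Alice is a truth-teller.

Dana: liar, Zara: truth-teller, Lior: truth-teller, Alice: truth-teller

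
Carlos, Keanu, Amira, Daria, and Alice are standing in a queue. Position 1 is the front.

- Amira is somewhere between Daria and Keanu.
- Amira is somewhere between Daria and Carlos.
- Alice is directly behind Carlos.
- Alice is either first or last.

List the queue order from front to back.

From clue 1: Amira is in {2,3,4}.
From clues 1–3: Amira is in {2,4}.
From clues 1–4: Daria → position 1, Amira → position 2, Keanu → position 3, Carlos → position 4, Alice → position 5.

Daria, Amira, Keanu, Carlos, Alice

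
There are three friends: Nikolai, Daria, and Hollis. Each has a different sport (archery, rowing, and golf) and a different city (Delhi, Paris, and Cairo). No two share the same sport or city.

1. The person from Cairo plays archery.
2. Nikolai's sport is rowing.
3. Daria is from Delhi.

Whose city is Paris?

With clues 1–3, Daria and Hollis are impossible for the one with city Paris.
That leaves Nikolai.

Nikolai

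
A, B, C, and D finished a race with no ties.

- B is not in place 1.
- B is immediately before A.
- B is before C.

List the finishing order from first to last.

D, B, A, C

From clue 1: B is in {2,3,4}.
From clues 1–2: A is in {3,4}.
From clues 1–3: D → place 1, B → place 2, A → place 3, C → place 4.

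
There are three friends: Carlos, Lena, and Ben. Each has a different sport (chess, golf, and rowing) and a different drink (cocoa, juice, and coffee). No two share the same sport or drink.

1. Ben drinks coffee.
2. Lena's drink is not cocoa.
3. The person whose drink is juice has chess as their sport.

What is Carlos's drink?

Clue 1 rules out coffee for Carlos's drink.
With clues 1–2, juice is impossible for Carlos's drink.
That leaves cocoa.

cocoa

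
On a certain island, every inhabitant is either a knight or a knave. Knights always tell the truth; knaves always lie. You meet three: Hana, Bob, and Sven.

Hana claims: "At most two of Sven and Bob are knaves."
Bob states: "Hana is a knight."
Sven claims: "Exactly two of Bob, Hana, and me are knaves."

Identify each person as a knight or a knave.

Regardless of anyone's role, Hana's statement is true, so Hana is a knight.
With that fixed, Bob's statement is true, so Bob is a knight.
With that fixed, Sven's statement is false, so Sven is a knave.

Hana: knight, Bob: knight, Sven: knave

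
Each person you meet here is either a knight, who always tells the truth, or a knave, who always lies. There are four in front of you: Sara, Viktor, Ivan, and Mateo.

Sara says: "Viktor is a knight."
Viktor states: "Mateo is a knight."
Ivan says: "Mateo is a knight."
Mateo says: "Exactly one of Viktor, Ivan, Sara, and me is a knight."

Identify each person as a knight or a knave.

Consider Sara. Suppose Sara is a knight.
Then no assignment of the remaining roles makes every statement match its speaker's type — contradiction.
So Sara is a knave.
Consider Viktor. Suppose Viktor is a knight.
Then Sara's statement comes out true, contradicting Sara being a knave.
So Viktor is a knave.
Consider Ivan. Suppose Ivan is a knight.
Then whichever role Mateo has, Mateo's statement has the wrong truth value — contradiction.
So Ivan is a knave.
Consider Mateo. Suppose Mateo is a knight.
Then Viktor's statement comes out true, contradicting Viktor being a knave.
So Mateo is a knave.

Sara: knave, Viktor: knave, Ivan: knave, Mateo: knave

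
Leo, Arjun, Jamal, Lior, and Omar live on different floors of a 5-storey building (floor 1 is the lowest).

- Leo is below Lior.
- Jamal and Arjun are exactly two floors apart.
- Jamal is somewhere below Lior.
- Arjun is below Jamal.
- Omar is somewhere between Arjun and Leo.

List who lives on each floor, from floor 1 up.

Arjun, Omar, Jamal, Leo, Lior

From clue 1: Leo is in {1,2,3,4}.
From clues 1–3: Lior is in {3,4,5}.
From clues 1–4: Arjun is in {1,2}.
From clues 1–5: Arjun → floor 1, Omar → floor 2, Jamal → floor 3, Leo → floor 4, Lior → floor 5.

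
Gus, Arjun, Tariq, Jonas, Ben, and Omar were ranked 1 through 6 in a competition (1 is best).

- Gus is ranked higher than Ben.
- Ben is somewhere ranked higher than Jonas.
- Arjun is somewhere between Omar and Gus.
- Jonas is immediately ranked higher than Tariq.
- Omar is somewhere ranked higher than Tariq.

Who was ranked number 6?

With clue 1, Gus is ruled out for rank 6.
With clues 1–2, Ben is ruled out for rank 6.
With clues 1–3, Arjun is ruled out for rank 6.
With clues 1–4, Jonas is ruled out for rank 6.
With clues 1–5, Omar is ruled out for rank 6.
So rank 6 is Tariq.

Tariq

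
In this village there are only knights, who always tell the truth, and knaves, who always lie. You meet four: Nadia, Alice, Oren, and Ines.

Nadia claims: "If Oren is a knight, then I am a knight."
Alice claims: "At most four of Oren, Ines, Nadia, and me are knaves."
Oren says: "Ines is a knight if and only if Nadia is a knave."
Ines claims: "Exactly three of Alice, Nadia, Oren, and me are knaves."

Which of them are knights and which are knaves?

Nadia: knight, Alice: knight, Oren: knight, Ines: knave

Regardless of anyone's role, Alice's statement is true, so Alice is a knight.
Consider Nadia. Suppose Nadia is a knave.
Then no assignment of the remaining roles makes every statement match its speaker's type — contradiction.
So Nadia is a knight.
With that fixed, Ines's statement is false, so Ines is a knave.
With that fixed, Oren's statement is true, so Oren is a knight.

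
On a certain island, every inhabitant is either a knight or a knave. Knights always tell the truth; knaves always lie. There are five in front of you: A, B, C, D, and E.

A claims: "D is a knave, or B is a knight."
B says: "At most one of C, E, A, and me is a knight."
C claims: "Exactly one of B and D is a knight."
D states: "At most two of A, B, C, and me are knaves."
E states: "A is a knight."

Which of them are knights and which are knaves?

Consider A. Suppose A is a knave.
Then no assignment of the remaining roles makes every statement match its speaker's type — contradiction.
So A is a knight.
With that fixed, E's statement is true, so E is a knight.
With that fixed, B's statement is false, so B is a knave.
Consider C. Suppose C is a knight.
Then no assignment of the remaining roles makes every statement match its speaker's type — contradiction.
So C is a knave.
Consider D. Suppose D is a knight.
Then A's statement comes out false, contradicting A being a knight.
So D is a knave.

A: knight, B: knave, C: knave, D: knave, E: knight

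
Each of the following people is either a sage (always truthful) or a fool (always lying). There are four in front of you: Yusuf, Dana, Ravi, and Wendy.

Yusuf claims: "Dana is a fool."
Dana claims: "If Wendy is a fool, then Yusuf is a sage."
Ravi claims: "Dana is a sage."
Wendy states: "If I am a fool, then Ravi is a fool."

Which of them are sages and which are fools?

Yusuf: fool, Dana: sage, Ravi: sage, Wendy: sage

Consider Yusuf. Suppose Yusuf is a sage.
Then no assignment of the remaining roles makes every statement match its speaker's type — contradiction.
So Yusuf is a fool.
Consider Dana. Suppose Dana is a fool.
Then Yusuf's statement comes out true, contradicting Yusuf being a fool.
So Dana is a sage.
With that fixed, Ravi's statement is true, so Ravi is a sage.
Consider Wendy. Suppose Wendy is a fool.
Then Dana's statement comes out false, contradicting Dana being a sage.
So Wendy is a sage.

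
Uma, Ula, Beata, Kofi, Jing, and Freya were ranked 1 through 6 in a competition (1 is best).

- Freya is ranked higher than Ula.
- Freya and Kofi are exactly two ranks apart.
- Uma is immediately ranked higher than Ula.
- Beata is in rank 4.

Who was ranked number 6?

Ula

With clue 1, Freya is ruled out for rank 6.
With clues 1–3, Kofi and Uma are ruled out for rank 6.
With clues 1–4, Beata and Jing are ruled out for rank 6.
So rank 6 is Ula.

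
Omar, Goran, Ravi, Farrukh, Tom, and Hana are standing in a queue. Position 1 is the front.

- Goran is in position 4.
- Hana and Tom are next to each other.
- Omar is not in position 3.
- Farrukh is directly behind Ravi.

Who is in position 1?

With clue 1, Goran is ruled out for position 1.
With clues 1–4, Farrukh, Hana, Ravi, and Tom are ruled out for position 1.
So position 1 is Omar.

Omar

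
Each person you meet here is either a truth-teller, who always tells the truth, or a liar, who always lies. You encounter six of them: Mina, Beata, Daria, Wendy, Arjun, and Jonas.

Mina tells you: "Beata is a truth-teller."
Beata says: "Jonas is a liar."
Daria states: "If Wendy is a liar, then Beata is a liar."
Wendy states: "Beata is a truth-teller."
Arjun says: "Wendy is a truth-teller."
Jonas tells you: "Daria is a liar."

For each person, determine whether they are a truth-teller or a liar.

Consider Mina. Suppose Mina is a liar.
Then no assignment of the remaining roles makes every statement match its speaker's type — contradiction.
So Mina is a truth-teller.
Consider Beata. Suppose Beata is a liar.
Then Mina's statement comes out false, contradicting Mina being a truth-teller.
So Beata is a truth-teller.
With that fixed, Wendy's statement is true, so Wendy is a truth-teller.
With that fixed, Arjun's statement is true, so Arjun is a truth-teller.
With that fixed, Daria's statement is true, so Daria is a truth-teller.
With that fixed, Jonas's statement is false, so Jonas is a liar.

Mina: truth-teller, Beata: truth-teller, Daria: truth-teller, Wendy: truth-teller, Arjun: truth-teller, Jonas: liar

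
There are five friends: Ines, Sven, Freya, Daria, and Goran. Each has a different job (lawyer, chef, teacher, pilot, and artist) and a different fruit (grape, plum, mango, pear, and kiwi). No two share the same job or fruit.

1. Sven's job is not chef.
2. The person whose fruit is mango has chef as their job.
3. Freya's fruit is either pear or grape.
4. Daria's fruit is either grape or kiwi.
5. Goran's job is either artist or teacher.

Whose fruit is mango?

Ines

With clues 1–2, Sven is impossible for the one with fruit mango.
With clues 1–3, Freya is impossible for the one with fruit mango.
With clues 1–4, Daria is impossible for the one with fruit mango.
With clues 1–5, Goran is impossible for the one with fruit mango.
That leaves Ines.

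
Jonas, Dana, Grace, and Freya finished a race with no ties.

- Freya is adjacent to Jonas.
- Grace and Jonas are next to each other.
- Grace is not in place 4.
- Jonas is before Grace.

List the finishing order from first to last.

From clues 1–2: Jonas is in {2,3}.
From clues 1–4: Freya → place 1, Jonas → place 2, Grace → place 3, Dana → place 4.

Freya, Jonas, Grace, Dana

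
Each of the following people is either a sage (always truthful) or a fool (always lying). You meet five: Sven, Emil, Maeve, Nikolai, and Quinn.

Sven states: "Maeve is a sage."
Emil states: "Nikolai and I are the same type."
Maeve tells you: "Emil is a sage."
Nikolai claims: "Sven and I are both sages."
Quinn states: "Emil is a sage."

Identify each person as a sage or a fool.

Consider Sven. Suppose Sven is a fool.
Then no assignment of the remaining roles makes every statement match its speaker's type — contradiction.
So Sven is a sage.
Consider Emil. Suppose Emil is a fool.
Then no assignment of the remaining roles makes every statement match its speaker's type — contradiction.
So Emil is a sage.
With that fixed, Maeve's statement is true, so Maeve is a sage.
With that fixed, Quinn's statement is true, so Quinn is a sage.
Consider Nikolai. Suppose Nikolai is a fool.
Then Emil's statement comes out false, contradicting Emil being a sage.
So Nikolai is a sage.

Sven: sage, Emil: sage, Maeve: sage, Nikolai: sage, Quinn: sage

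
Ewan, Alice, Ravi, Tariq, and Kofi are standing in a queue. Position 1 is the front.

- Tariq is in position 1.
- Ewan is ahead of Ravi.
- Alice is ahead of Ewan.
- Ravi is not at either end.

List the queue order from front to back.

From clue 1: Tariq → position 1.
From clues 1–2: Ewan is in {2,3,4}.
From clues 1–3: Ewan is in {3,4}.
From clues 1–4: Alice → position 2, Ewan → position 3, Ravi → position 4, Kofi → position 5.

Tariq, Alice, Ewan, Ravi, Kofi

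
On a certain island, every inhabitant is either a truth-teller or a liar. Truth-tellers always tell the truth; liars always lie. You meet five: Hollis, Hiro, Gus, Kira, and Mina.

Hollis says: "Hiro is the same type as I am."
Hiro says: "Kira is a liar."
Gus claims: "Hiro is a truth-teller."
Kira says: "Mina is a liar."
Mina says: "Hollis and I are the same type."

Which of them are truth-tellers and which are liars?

Hollis: truth-teller, Hiro: truth-teller, Gus: truth-teller, Kira: liar, Mina: truth-teller

Consider Hollis. Suppose Hollis is a liar.
Then whichever role Mina has, Mina's statement has the wrong truth value — contradiction.
So Hollis is a truth-teller.
Consider Hiro. Suppose Hiro is a liar.
Then Hollis's statement comes out false, contradicting Hollis being a truth-teller.
So Hiro is a truth-teller.
With that fixed, Gus's statement is true, so Gus is a truth-teller.
Consider Kira. Suppose Kira is a truth-teller.
Then Hiro's statement comes out false, contradicting Hiro being a truth-teller.
So Kira is a liar.
Consider Mina. Suppose Mina is a liar.
Then Kira's statement comes out true, contradicting Kira being a liar.
So Mina is a truth-teller.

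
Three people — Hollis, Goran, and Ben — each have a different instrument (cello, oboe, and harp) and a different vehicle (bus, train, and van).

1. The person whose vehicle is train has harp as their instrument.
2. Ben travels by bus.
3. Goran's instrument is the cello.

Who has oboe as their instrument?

With clues 1–3, Goran and Hollis are impossible for the one with instrument oboe.
That leaves Ben.

Ben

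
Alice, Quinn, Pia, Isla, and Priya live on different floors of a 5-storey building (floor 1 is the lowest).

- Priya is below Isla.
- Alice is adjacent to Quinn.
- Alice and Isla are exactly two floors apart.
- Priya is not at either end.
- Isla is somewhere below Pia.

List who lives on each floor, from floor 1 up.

From clue 1: Isla is in {2,3,4,5}.
From clues 1–3: Alice is in {2,3,4,5}.
From clues 1–4: Pia is in {1,5}.
From clues 1–5: Quinn → floor 1, Alice → floor 2, Priya → floor 3, Isla → floor 4, Pia → floor 5.

Quinn, Alice, Priya, Isla, Pia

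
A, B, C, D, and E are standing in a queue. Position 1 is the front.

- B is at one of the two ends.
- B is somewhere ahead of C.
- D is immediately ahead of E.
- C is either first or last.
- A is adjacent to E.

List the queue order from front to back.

B, D, E, A, C

From clue 1: B is in {1,5}.
From clues 1–2: B → position 1.
From clues 1–3: D is in {2,3,4}.
From clues 1–4: C → position 5.
From clues 1–5: D → position 2, E → position 3, A → position 4.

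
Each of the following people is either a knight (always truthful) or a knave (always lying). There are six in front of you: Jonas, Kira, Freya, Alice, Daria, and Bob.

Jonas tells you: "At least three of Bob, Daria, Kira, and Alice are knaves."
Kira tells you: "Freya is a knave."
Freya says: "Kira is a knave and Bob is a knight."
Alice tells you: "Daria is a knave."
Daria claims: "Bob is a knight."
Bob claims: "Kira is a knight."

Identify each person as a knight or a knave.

Consider Jonas. Suppose Jonas is a knight.
Then no assignment of the remaining roles makes every statement match its speaker's type — contradiction.
So Jonas is a knave.
Consider Kira. Suppose Kira is a knave.
Then no assignment of the remaining roles makes every statement match its speaker's type — contradiction.
So Kira is a knight.
With that fixed, Freya's statement is false, so Freya is a knave.
With that fixed, Bob's statement is true, so Bob is a knight.
With that fixed, Daria's statement is true, so Daria is a knight.
With that fixed, Alice's statement is false, so Alice is a knave.

Jonas: knave, Kira: knight, Freya: knave, Alice: knave, Daria: knight, Bob: knight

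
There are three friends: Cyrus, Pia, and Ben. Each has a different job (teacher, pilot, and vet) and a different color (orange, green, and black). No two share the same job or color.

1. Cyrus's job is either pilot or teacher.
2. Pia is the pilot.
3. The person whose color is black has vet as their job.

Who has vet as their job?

Clue 1 rules out Cyrus for the one with job vet.
With clues 1–2, Pia is impossible for the one with job vet.
That leaves Ben.

Ben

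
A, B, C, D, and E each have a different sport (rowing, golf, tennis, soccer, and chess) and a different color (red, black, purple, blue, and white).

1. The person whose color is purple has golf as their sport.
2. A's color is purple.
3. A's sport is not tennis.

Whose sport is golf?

A

With clues 1–2, B, C, D, and E are impossible for the one with sport golf.
That leaves A.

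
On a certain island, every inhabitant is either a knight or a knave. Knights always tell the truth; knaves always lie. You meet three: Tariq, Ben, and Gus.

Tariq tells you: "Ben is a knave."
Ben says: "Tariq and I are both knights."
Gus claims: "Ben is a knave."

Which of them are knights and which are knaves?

Consider Tariq. Suppose Tariq is a knave.
Then no assignment of the remaining roles makes every statement match its speaker's type — contradiction.
So Tariq is a knight.
Consider Ben. Suppose Ben is a knight.
Then Tariq's statement comes out false, contradicting Tariq being a knight.
So Ben is a knave.
With that fixed, Gus's statement is true, so Gus is a knight.

Tariq: knight, Ben: knave, Gus: knight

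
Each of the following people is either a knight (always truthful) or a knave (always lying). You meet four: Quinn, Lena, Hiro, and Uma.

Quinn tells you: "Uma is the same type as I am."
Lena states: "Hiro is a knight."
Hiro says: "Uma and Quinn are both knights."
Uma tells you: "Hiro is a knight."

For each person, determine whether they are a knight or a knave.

Quinn: knight, Lena: knight, Hiro: knight, Uma: knight

Consider Quinn. Suppose Quinn is a knave.
Then no assignment of the remaining roles makes every statement match its speaker's type — contradiction.
So Quinn is a knight.
Consider Lena. Suppose Lena is a knave.
Then no assignment of the remaining roles makes every statement match its speaker's type — contradiction.
So Lena is a knight.
Consider Hiro. Suppose Hiro is a knave.
Then Lena's statement comes out false, contradicting Lena being a knight.
So Hiro is a knight.
With that fixed, Uma's statement is true, so Uma is a knight.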